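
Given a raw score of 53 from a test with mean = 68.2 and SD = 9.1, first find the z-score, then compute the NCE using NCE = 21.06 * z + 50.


z = (X - mean) / SD = (53 - 68.2) / 9.1
z = -15.2 / 9.1
z = -1.6703
NCE = NCE = 21.06z + 50
Carry z at full precision (z = -15.2 / 9.1) into the conversion:
NCE = 21.06 * (-15.2 / 9.1) + 50 = -320.112 / 9.1 + 50
NCE = -35.1771 + 50
NCE = 14.8229

14.8229


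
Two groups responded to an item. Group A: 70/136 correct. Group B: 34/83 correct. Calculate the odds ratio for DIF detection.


Odds_A = 70/66 = 1.0606
Odds_B = 34/49 = 0.6939
OR = Odds_A / Odds_B = 1.0606 / 0.6939
Exactly, OR = (70 * 49) / (66 * 34) = 3430 / 2244
OR = 1.5285

1.5285


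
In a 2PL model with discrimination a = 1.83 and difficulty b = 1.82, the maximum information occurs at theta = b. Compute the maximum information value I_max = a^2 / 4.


For 2PL, max info at theta = b = 1.82
I_max = a^2 / 4 = 1.83^2 / 4
= 3.3489 / 4
I_max = 0.8372

0.8372


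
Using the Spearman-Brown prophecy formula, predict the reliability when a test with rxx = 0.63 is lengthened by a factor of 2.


r_new = (n * rxx) / (1 + (n-1) * rxx)
r_new = (2 * 0.63) / (1 + 1 * 0.63)
r_new = 1.26 / 1.63
r_new = 0.773

0.773


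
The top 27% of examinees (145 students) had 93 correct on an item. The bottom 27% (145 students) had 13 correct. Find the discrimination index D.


p_upper = 93/145 = 0.6414
p_lower = 13/145 = 0.0897
D = 0.6414 - 0.0897 = 0.5517

0.5517


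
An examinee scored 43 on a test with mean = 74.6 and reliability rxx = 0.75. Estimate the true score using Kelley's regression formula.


T_est = rxx * X + (1 - rxx) * mean
T_est = 0.75 * 43 + 0.25 * 74.6
T_est = 32.25 + 18.65
T_est = 50.9

50.9


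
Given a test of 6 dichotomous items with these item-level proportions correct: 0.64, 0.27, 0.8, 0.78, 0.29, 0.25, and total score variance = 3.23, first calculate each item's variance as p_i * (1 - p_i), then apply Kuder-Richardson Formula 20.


For each item, compute p_i * q_i:
  Item 1: 0.64 * 0.36 = 0.2304
  Item 2: 0.27 * 0.73 = 0.1971
  Item 3: 0.8 * 0.2 = 0.16
  Item 4: 0.78 * 0.22 = 0.1716
  Item 5: 0.29 * 0.71 = 0.2059
  Item 6: 0.25 * 0.75 = 0.1875
Sum(p_i * q_i) = 0.2304 + 0.1971 + 0.16 + 0.1716 + 0.2059 + 0.1875 = 1.1525
KR-20 = (k/(k-1)) * (1 - Sum(p_i*q_i) / Var_total)
= (6/5) * (1 - 1.1525/3.23)
= 1.2 * 0.6432
KR-20 = 0.7718

0.7718


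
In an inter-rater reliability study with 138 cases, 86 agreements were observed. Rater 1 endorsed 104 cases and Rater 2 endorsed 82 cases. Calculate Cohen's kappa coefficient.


P_o = 86/138 = 0.623188
P_e = (104*82 + 34*56) / 19044 = 0.547784
kappa = (P_o - P_e) / (1 - P_e)
kappa = (0.623188 - 0.547784) / (1 - 0.547784)
kappa = 0.1667

0.1667


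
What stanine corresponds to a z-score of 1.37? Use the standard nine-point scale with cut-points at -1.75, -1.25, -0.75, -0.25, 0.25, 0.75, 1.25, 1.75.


Stanine boundaries: [-1.75, -1.25, -0.75, -0.25, 0.25, 0.75, 1.25, 1.75]
z = 1.37
Check each boundary:
  z >= -1.75 -> could be stanine 2
  z >= -1.25 -> could be stanine 3
  z >= -0.75 -> could be stanine 4
  z >= -0.25 -> could be stanine 5
  z >= 0.25 -> could be stanine 6
  z >= 0.75 -> could be stanine 7
  z >= 1.25 -> could be stanine 8
  z < 1.75
Highest qualifying boundary gives stanine = 8

8


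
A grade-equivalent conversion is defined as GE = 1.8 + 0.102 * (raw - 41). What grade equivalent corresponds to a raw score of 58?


raw - median = 58 - 41 = 17
slope * diff = 0.102 * 17 = 1.734
GE = 1.8 + 1.734
GE = 3.534

3.534


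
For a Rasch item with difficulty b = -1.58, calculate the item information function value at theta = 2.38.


P = 1/(1+exp(-(2.38--1.58))) = 0.9813
I = P*(1-P) = 0.9813 * 0.0187
I = 0.0184

0.0184


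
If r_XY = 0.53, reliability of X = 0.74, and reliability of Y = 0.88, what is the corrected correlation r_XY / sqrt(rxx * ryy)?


r_corrected = rxy / sqrt(rxx * ryy)
= 0.53 / sqrt(0.74 * 0.88)
= 0.53 / sqrt(0.6512)
= 0.53 / 0.80697
r_corrected = 0.6568

0.6568


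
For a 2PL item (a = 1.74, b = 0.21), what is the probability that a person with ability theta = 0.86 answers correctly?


a*(theta - b) = 1.74 * (0.86 - 0.21) = 1.131
exp(-1.131) = 0.3227
P = 1 / (1 + 0.3227)
P = 0.756

0.756


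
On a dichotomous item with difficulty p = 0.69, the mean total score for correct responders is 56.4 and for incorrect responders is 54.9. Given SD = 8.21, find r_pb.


q = 1 - p = 0.31
rpb = ((M1 - M0) / SD) * sqrt(p * q)
rpb = ((56.4 - 54.9) / 8.21) * sqrt(0.69 * 0.31)
rpb = 0.0845

0.0845


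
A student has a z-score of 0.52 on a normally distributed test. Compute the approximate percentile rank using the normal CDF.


CDF(z) = 0.5 * (1 + erf(z/sqrt(2)))
erf(0.3677) = 0.3969
CDF = 0.6985
Percentile rank = 0.6985 * 100 = 69.85

69.85


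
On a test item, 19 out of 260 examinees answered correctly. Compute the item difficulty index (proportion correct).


Item difficulty p = number correct / total examinees
p = 19 / 260
p = 0.0731

0.0731


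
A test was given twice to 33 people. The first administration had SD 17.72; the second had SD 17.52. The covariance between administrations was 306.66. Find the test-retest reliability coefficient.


r = cov(X,Y) / (SD_X * SD_Y)
r = 306.66 / (17.72 * 17.52)
r = 306.66 / 310.4544
r = 0.9878

0.9878


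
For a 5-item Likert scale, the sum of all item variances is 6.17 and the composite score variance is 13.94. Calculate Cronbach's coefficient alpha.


alpha = (k/(k-1)) * (1 - sum(si^2)/s_total^2)
= (5/4) * (1 - 6.17/13.94)
alpha = 0.6967

0.6967


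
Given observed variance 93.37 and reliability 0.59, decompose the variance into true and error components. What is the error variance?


var_true = rxx * var_obs = 0.59 * 93.37 = 55.0883
var_error = var_obs - var_true
var_error = 93.37 - 55.0883
var_error = 38.2817

38.2817


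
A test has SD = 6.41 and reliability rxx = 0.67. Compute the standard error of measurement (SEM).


SEM = SD * sqrt(1 - rxx)
SEM = 6.41 * sqrt(1 - 0.67)
SEM = 6.41 * sqrt(0.33) = 6.41 * 0.574456
SEM = 3.6823

3.6823


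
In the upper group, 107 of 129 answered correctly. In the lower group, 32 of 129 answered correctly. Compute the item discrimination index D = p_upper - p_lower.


p_upper = 107/129 = 0.8295
p_lower = 32/129 = 0.2481
D = 0.8295 - 0.2481 = 0.5814

0.5814


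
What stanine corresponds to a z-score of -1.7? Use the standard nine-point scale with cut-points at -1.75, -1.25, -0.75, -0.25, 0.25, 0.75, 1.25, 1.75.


Stanine boundaries: [-1.75, -1.25, -0.75, -0.25, 0.25, 0.75, 1.25, 1.75]
z = -1.7
Check each boundary:
  z >= -1.75 -> could be stanine 2
  z < -1.25
  z < -0.75
  z < -0.25
  z < 0.25
  z < 0.75
  z < 1.25
  z < 1.75
Highest qualifying boundary gives stanine = 2

2


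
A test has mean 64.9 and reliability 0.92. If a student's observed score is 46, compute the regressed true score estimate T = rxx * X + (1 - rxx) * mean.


T_est = rxx * X + (1 - rxx) * mean
T_est = 0.92 * 46 + 0.08 * 64.9
T_est = 42.32 + 5.192
T_est = 47.512

47.512


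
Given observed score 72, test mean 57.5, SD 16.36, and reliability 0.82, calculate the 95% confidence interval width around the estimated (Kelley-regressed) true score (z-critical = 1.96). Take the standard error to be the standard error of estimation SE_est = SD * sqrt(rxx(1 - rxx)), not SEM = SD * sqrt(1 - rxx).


True score estimate = 0.82*72 + 0.18*57.5 = 69.39
SE_est = SD * sqrt(rxx * (1 - rxx)) = 16.36 * sqrt(0.82 * 0.18) = 16.36 * sqrt(0.1476) = 6.285307
CI = T_est +/- z * SE_est, so width = 2 * z * SE_est = 2 * 1.96 * 6.285307
Width = 24.6384

24.6384


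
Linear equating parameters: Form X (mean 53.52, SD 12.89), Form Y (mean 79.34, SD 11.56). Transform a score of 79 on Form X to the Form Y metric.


slope = SD_Y / SD_X = 11.56 / 12.89 ~ 0.8968
intercept = mean_Y - slope * mean_X = 79.34 - (11.56 / 12.89) * 53.52 ~ 31.3422
Y = slope * X + intercept. To avoid rounding drift from the rounded slope/intercept, evaluate the equivalent form Y = mean_Y + SD_Y * (X - mean_X) / SD_X at full precision:
Y = 79.34 + 11.56 * (79 - 53.52) / 12.89
Y = 79.34 + 11.56 * 25.48 / 12.89
Y = 79.34 + 294.5488 / 12.89
Y = 79.34 + 22.851
Y = 102.191

102.191


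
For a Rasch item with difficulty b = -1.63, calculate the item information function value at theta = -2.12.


P = 1/(1+exp(-(-2.12--1.63))) = 0.3799
I = P*(1-P) = 0.3799 * 0.6201
I = 0.2356

0.2356


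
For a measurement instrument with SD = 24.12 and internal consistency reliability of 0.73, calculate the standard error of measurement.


SEM = SD * sqrt(1 - rxx)
SEM = 24.12 * sqrt(1 - 0.73)
SEM = 24.12 * sqrt(0.27) = 24.12 * 0.519615
SEM = 12.5331

12.5331


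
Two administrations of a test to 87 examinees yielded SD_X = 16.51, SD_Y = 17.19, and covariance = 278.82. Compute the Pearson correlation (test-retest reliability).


r = cov(X,Y) / (SD_X * SD_Y)
r = 278.82 / (16.51 * 17.19)
r = 278.82 / 283.8069
r = 0.9824

0.9824


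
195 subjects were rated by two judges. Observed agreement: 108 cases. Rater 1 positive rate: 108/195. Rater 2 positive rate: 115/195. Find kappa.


P_o = 108/195 = 0.553846
P_e = (108*115 + 87*80) / 38025 = 0.509665
kappa = (P_o - P_e) / (1 - P_e)
kappa = (0.553846 - 0.509665) / (1 - 0.509665)
kappa = 0.0901

0.0901


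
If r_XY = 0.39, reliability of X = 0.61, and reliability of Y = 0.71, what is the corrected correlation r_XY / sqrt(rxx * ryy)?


r_corrected = rxy / sqrt(rxx * ryy)
= 0.39 / sqrt(0.61 * 0.71)
= 0.39 / sqrt(0.4331)
= 0.39 / 0.658103
r_corrected = 0.5926

0.5926


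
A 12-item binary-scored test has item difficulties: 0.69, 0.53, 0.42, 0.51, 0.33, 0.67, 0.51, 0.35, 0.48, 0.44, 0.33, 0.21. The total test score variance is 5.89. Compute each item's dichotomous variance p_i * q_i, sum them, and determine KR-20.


For each item, compute p_i * q_i:
  Item 1: 0.69 * 0.31 = 0.2139
  Item 2: 0.53 * 0.47 = 0.2491
  Item 3: 0.42 * 0.58 = 0.2436
  Item 4: 0.51 * 0.49 = 0.2499
  Item 5: 0.33 * 0.67 = 0.2211
  Item 6: 0.67 * 0.33 = 0.2211
  Item 7: 0.51 * 0.49 = 0.2499
  Item 8: 0.35 * 0.65 = 0.2275
  Item 9: 0.48 * 0.52 = 0.2496
  Item 10: 0.44 * 0.56 = 0.2464
  Item 11: 0.33 * 0.67 = 0.2211
  Item 12: 0.21 * 0.79 = 0.1659
Sum(p_i * q_i) = 0.2139 + 0.2491 + 0.2436 + 0.2499 + 0.2211 + 0.2211 + 0.2499 + 0.2275 + 0.2496 + 0.2464 + 0.2211 + 0.1659 = 2.7591
KR-20 = (k/(k-1)) * (1 - Sum(p_i*q_i) / Var_total)
= (12/11) * (1 - 2.7591/5.89)
= 1.0909 * 0.5316
KR-20 = 0.5799

0.5799


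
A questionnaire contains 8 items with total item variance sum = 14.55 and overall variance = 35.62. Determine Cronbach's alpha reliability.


alpha = (k/(k-1)) * (1 - sum(si^2)/s_total^2)
= (8/7) * (1 - 14.55/35.62)
alpha = 0.676

0.676


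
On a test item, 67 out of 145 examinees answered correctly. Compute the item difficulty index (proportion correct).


Item difficulty p = number correct / total examinees
p = 67 / 145
p = 0.4621

0.4621


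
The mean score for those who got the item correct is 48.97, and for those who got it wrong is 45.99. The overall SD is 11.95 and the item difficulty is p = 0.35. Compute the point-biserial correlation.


q = 1 - p = 0.65
rpb = ((M1 - M0) / SD) * sqrt(p * q)
rpb = ((48.97 - 45.99) / 11.95) * sqrt(0.35 * 0.65)
rpb = 0.1189

0.1189


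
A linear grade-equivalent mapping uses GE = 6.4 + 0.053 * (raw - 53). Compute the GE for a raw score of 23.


raw - median = 23 - 53 = -30
slope * diff = 0.053 * -30 = -1.59
GE = 6.4 + -1.59
GE = 4.81

4.81


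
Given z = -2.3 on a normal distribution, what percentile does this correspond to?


CDF(z) = 0.5 * (1 + erf(z/sqrt(2)))
erf(-1.6263) = -0.9786
CDF = 0.0107
Percentile rank = 0.0107 * 100 = 1.07

1.07


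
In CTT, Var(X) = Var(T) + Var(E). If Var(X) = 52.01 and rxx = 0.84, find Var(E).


var_true = rxx * var_obs = 0.84 * 52.01 = 43.6884
var_error = var_obs - var_true
var_error = 52.01 - 43.6884
var_error = 8.3216

8.3216


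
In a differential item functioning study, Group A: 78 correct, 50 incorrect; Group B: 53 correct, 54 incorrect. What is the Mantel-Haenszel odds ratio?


Odds_A = 78/50 = 1.56
Odds_B = 53/54 = 0.9815
OR = Odds_A / Odds_B = 1.56 / 0.9815
Exactly, OR = (78 * 54) / (50 * 53) = 4212 / 2650
OR = 1.5894

1.5894


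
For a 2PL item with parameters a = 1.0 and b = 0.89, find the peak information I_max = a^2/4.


For 2PL, max info at theta = b = 0.89
I_max = a^2 / 4 = 1.0^2 / 4
= 1.0 / 4
I_max = 0.25

0.25


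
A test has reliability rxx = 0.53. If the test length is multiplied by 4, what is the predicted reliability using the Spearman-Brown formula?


r_new = (n * rxx) / (1 + (n-1) * rxx)
r_new = (4 * 0.53) / (1 + 3 * 0.53)
r_new = 2.12 / 2.59
r_new = 0.8185

0.8185


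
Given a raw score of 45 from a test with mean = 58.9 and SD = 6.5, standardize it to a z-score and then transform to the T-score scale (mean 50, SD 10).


z = (X - mean) / SD = (45 - 58.9) / 6.5
z = -13.9 / 6.5
z = -2.1385
T-score = T = 50 + 10z
Carry z at full precision (z = -13.9 / 6.5) into the conversion:
T-score = 50 + 10 * (-13.9 / 6.5) = 50 + -139 / 6.5
T-score = 50 + -21.3846
T-score = 28.6154

28.6154


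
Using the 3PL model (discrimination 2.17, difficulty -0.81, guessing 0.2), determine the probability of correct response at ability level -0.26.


logit = 2.17*(-0.26 - -0.81) = 1.1935
P* = 1/(1 + exp(-1.1935)) = 0.7674
P = 0.2 + (1 - 0.2) * 0.7674
P = 0.8139

0.8139


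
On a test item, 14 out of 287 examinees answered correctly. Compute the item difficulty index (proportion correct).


Item difficulty p = number correct / total examinees
p = 14 / 287
p = 0.0488

0.0488


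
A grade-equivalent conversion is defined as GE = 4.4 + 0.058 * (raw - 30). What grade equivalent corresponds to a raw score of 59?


raw - median = 59 - 30 = 29
slope * diff = 0.058 * 29 = 1.682
GE = 4.4 + 1.682
GE = 6.082

6.082


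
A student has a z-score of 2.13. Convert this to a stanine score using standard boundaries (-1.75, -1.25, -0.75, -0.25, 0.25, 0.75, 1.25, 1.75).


Stanine boundaries: [-1.75, -1.25, -0.75, -0.25, 0.25, 0.75, 1.25, 1.75]
z = 2.13
Check each boundary:
  z >= -1.75 -> could be stanine 2
  z >= -1.25 -> could be stanine 3
  z >= -0.75 -> could be stanine 4
  z >= -0.25 -> could be stanine 5
  z >= 0.25 -> could be stanine 6
  z >= 0.75 -> could be stanine 7
  z >= 1.25 -> could be stanine 8
  z >= 1.75 -> could be stanine 9
Highest qualifying boundary gives stanine = 9

9


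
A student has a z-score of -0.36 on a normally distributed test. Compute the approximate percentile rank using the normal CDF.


CDF(z) = 0.5 * (1 + erf(z/sqrt(2)))
erf(-0.2546) = -0.2812
CDF = 0.3594
Percentile rank = 0.3594 * 100 = 35.94

35.94


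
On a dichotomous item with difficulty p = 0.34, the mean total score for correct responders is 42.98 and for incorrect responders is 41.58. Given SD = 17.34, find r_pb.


q = 1 - p = 0.66
rpb = ((M1 - M0) / SD) * sqrt(p * q)
rpb = ((42.98 - 41.58) / 17.34) * sqrt(0.34 * 0.66)
rpb = 0.0382

0.0382


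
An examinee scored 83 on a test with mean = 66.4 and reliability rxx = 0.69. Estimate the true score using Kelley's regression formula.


T_est = rxx * X + (1 - rxx) * mean
T_est = 0.69 * 83 + 0.31 * 66.4
T_est = 57.27 + 20.584
T_est = 77.854

77.854


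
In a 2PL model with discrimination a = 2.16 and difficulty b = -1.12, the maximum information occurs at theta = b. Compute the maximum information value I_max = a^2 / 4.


For 2PL, max info at theta = b = -1.12
I_max = a^2 / 4 = 2.16^2 / 4
= 4.6656 / 4
I_max = 1.1664

1.1664


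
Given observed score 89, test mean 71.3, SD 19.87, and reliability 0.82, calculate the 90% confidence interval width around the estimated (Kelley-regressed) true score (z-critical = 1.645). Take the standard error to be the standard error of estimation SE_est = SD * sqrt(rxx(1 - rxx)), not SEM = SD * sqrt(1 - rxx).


True score estimate = 0.82*89 + 0.18*71.3 = 85.814
SE_est = SD * sqrt(rxx * (1 - rxx)) = 19.87 * sqrt(0.82 * 0.18) = 19.87 * sqrt(0.1476) = 7.633805
CI = T_est +/- z * SE_est, so width = 2 * z * SE_est = 2 * 1.645 * 7.633805
Width = 25.1152

25.1152


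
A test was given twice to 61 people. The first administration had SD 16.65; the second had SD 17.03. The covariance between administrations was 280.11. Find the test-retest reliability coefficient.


r = cov(X,Y) / (SD_X * SD_Y)
r = 280.11 / (16.65 * 17.03)
r = 280.11 / 283.5495
r = 0.9879

0.9879


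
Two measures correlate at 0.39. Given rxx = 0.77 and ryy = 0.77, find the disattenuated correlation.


r_corrected = rxy / sqrt(rxx * ryy)
= 0.39 / sqrt(0.77 * 0.77)
= 0.39 / sqrt(0.5929)
= 0.39 / 0.77
r_corrected = 0.5065

0.5065


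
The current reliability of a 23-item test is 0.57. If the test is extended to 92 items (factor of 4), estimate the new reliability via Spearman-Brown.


r_new = (n * rxx) / (1 + (n-1) * rxx)
r_new = (4 * 0.57) / (1 + 3 * 0.57)
r_new = 2.28 / 2.71
r_new = 0.8413

0.8413


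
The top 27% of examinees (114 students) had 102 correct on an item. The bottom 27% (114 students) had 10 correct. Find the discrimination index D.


p_upper = 102/114 = 0.8947
p_lower = 10/114 = 0.0877
D = 0.8947 - 0.0877 = 0.807

0.807


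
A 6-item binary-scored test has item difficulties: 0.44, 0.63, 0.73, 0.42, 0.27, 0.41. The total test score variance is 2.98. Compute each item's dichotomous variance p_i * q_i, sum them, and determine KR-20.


For each item, compute p_i * q_i:
  Item 1: 0.44 * 0.56 = 0.2464
  Item 2: 0.63 * 0.37 = 0.2331
  Item 3: 0.73 * 0.27 = 0.1971
  Item 4: 0.42 * 0.58 = 0.2436
  Item 5: 0.27 * 0.73 = 0.1971
  Item 6: 0.41 * 0.59 = 0.2419
Sum(p_i * q_i) = 0.2464 + 0.2331 + 0.1971 + 0.2436 + 0.1971 + 0.2419 = 1.3592
KR-20 = (k/(k-1)) * (1 - Sum(p_i*q_i) / Var_total)
= (6/5) * (1 - 1.3592/2.98)
= 1.2 * 0.5439
KR-20 = 0.6527

0.6527


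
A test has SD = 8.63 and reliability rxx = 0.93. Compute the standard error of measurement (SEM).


SEM = SD * sqrt(1 - rxx)
SEM = 8.63 * sqrt(1 - 0.93)
SEM = 8.63 * sqrt(0.07) = 8.63 * 0.264575
SEM = 2.2833

2.2833


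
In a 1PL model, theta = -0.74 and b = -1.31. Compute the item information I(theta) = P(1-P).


P = 1/(1+exp(-(-0.74--1.31))) = 0.6388
I = P*(1-P) = 0.6388 * 0.3612
I = 0.2307

0.2307


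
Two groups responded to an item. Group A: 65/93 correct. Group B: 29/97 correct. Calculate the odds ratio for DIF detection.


Odds_A = 65/28 = 2.3214
Odds_B = 29/68 = 0.4265
OR = Odds_A / Odds_B = 2.3214 / 0.4265
Exactly, OR = (65 * 68) / (28 * 29) = 4420 / 812
OR = 5.4433

5.4433


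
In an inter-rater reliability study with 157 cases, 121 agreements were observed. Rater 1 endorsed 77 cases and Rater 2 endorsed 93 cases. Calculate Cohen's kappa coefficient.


P_o = 121/157 = 0.770701
P_e = (77*93 + 80*64) / 24649 = 0.498235
kappa = (P_o - P_e) / (1 - P_e)
kappa = (0.770701 - 0.498235) / (1 - 0.498235)
kappa = 0.543

0.543


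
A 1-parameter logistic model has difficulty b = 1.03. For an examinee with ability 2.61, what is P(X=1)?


theta - b = 2.61 - 1.03 = 1.58
exp(-(theta - b)) = exp(-1.58) = 0.206
P = 1 / (1 + 0.206)
P = 0.8292

0.8292


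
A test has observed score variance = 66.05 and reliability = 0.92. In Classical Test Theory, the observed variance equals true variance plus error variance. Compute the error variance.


var_true = rxx * var_obs = 0.92 * 66.05 = 60.766
var_error = var_obs - var_true
var_error = 66.05 - 60.766
var_error = 5.284

5.284


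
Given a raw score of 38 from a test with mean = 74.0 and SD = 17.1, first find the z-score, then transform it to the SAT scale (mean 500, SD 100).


z = (X - mean) / SD = (38 - 74.0) / 17.1
z = -36.0 / 17.1
z = -2.1053
SAT-scale = SAT = 500 + 100z
Carry z at full precision (z = -36.0 / 17.1) into the conversion:
SAT-scale = 500 + 100 * (-36.0 / 17.1) = 500 + -3600 / 17.1
SAT-scale = 500 + -210.5263
SAT-scale = 289.4737

289.4737


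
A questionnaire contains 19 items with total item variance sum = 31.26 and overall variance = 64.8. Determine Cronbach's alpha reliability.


alpha = (k/(k-1)) * (1 - sum(si^2)/s_total^2)
= (19/18) * (1 - 31.26/64.8)
alpha = 0.5463

0.5463


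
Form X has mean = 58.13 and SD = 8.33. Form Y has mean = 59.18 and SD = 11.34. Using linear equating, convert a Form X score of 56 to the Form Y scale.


slope = SD_Y / SD_X = 11.34 / 8.33 ~ 1.3613
intercept = mean_Y - slope * mean_X = 59.18 - (11.34 / 8.33) * 58.13 ~ -19.955
Y = slope * X + intercept. To avoid rounding drift from the rounded slope/intercept, evaluate the equivalent form Y = mean_Y + SD_Y * (X - mean_X) / SD_X at full precision:
Y = 59.18 + 11.34 * (56 - 58.13) / 8.33
Y = 59.18 - 11.34 * 2.13 / 8.33
Y = 59.18 - 24.1542 / 8.33
Y = 59.18 - 2.8997
Y = 56.2803

56.2803


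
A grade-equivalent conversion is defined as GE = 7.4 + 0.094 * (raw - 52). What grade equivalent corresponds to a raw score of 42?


raw - median = 42 - 52 = -10
slope * diff = 0.094 * -10 = -0.94
GE = 7.4 + -0.94
GE = 6.46

6.46


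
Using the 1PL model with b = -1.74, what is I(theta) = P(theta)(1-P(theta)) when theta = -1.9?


P = 1/(1+exp(-(-1.9--1.74))) = 0.4601
I = P*(1-P) = 0.4601 * 0.5399
I = 0.2484

0.2484


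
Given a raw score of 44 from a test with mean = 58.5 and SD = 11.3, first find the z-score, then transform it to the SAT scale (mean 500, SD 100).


z = (X - mean) / SD = (44 - 58.5) / 11.3
z = -14.5 / 11.3
z = -1.2832
SAT-scale = SAT = 500 + 100z
Carry z at full precision (z = -14.5 / 11.3) into the conversion:
SAT-scale = 500 + 100 * (-14.5 / 11.3) = 500 + -1450 / 11.3
SAT-scale = 500 + -128.3186
SAT-scale = 371.6814

371.6814


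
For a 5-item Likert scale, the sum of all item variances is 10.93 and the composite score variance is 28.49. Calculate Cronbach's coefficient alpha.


alpha = (k/(k-1)) * (1 - sum(si^2)/s_total^2)
= (5/4) * (1 - 10.93/28.49)
alpha = 0.7704

0.7704


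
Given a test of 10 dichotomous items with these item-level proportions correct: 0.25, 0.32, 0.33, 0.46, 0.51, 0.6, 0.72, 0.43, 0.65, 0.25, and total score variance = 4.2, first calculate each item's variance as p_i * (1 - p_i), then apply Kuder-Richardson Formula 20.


For each item, compute p_i * q_i:
  Item 1: 0.25 * 0.75 = 0.1875
  Item 2: 0.32 * 0.68 = 0.2176
  Item 3: 0.33 * 0.67 = 0.2211
  Item 4: 0.46 * 0.54 = 0.2484
  Item 5: 0.51 * 0.49 = 0.2499
  Item 6: 0.6 * 0.4 = 0.24
  Item 7: 0.72 * 0.28 = 0.2016
  Item 8: 0.43 * 0.57 = 0.2451
  Item 9: 0.65 * 0.35 = 0.2275
  Item 10: 0.25 * 0.75 = 0.1875
Sum(p_i * q_i) = 0.1875 + 0.2176 + 0.2211 + 0.2484 + 0.2499 + 0.24 + 0.2016 + 0.2451 + 0.2275 + 0.1875 = 2.2262
KR-20 = (k/(k-1)) * (1 - Sum(p_i*q_i) / Var_total)
= (10/9) * (1 - 2.2262/4.2)
= 1.1111 * 0.47
KR-20 = 0.5222

0.5222


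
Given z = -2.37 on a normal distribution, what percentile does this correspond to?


CDF(z) = 0.5 * (1 + erf(z/sqrt(2)))
erf(-1.6758) = -0.9822
CDF = 0.0089
Percentile rank = 0.0089 * 100 = 0.89

0.89


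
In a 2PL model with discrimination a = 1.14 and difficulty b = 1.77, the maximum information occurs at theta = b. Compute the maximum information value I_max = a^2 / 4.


For 2PL, max info at theta = b = 1.77
I_max = a^2 / 4 = 1.14^2 / 4
= 1.2996 / 4
I_max = 0.3249

0.3249


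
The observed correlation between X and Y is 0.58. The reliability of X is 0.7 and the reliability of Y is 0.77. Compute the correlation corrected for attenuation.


r_corrected = rxy / sqrt(rxx * ryy)
= 0.58 / sqrt(0.7 * 0.77)
= 0.58 / sqrt(0.539)
= 0.58 / 0.734166
r_corrected = 0.79

0.79


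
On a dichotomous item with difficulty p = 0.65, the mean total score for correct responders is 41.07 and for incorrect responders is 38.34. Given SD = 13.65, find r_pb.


q = 1 - p = 0.35
rpb = ((M1 - M0) / SD) * sqrt(p * q)
rpb = ((41.07 - 38.34) / 13.65) * sqrt(0.65 * 0.35)
rpb = 0.0954

0.0954


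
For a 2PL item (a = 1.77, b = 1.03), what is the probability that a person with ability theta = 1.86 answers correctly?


a*(theta - b) = 1.77 * (1.86 - 1.03) = 1.4691
exp(-1.4691) = 0.2301
P = 1 / (1 + 0.2301)
P = 0.8129

0.8129


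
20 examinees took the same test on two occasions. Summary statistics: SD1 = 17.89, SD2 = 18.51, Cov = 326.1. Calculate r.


r = cov(X,Y) / (SD_X * SD_Y)
r = 326.1 / (17.89 * 18.51)
r = 326.1 / 331.1439
r = 0.9848

0.9848


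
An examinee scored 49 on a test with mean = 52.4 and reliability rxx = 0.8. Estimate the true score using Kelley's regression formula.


T_est = rxx * X + (1 - rxx) * mean
T_est = 0.8 * 49 + 0.2 * 52.4
T_est = 39.2 + 10.48
T_est = 49.68

49.68


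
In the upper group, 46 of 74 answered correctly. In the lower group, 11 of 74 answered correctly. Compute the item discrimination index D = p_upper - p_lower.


p_upper = 46/74 = 0.6216
p_lower = 11/74 = 0.1486
D = 0.6216 - 0.1486 = 0.473

0.473


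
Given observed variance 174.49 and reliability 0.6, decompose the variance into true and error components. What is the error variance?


var_true = rxx * var_obs = 0.6 * 174.49 = 104.694
var_error = var_obs - var_true
var_error = 174.49 - 104.694
var_error = 69.796

69.796


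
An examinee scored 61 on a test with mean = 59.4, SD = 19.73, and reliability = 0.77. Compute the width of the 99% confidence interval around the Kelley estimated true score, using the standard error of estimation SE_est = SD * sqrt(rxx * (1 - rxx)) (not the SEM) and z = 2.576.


True score estimate = 0.77*61 + 0.23*59.4 = 60.632
SE_est = SD * sqrt(rxx * (1 - rxx)) = 19.73 * sqrt(0.77 * 0.23) = 19.73 * sqrt(0.1771) = 8.303025
CI = T_est +/- z * SE_est, so width = 2 * z * SE_est = 2 * 2.576 * 8.303025
Width = 42.7772

42.7772


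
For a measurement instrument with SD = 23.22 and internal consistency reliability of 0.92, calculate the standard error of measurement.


SEM = SD * sqrt(1 - rxx)
SEM = 23.22 * sqrt(1 - 0.92)
SEM = 23.22 * sqrt(0.08) = 23.22 * 0.282843
SEM = 6.5676

6.5676


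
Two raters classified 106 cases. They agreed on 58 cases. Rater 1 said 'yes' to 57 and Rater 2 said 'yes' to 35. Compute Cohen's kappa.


P_o = 58/106 = 0.54717
P_e = (57*35 + 49*71) / 11236 = 0.487184
kappa = (P_o - P_e) / (1 - P_e)
kappa = (0.54717 - 0.487184) / (1 - 0.487184)
kappa = 0.117

0.117


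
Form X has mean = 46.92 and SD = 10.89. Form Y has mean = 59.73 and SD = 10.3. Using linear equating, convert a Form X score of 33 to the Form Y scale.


slope = SD_Y / SD_X = 10.3 / 10.89 ~ 0.9458
intercept = mean_Y - slope * mean_X = 59.73 - (10.3 / 10.89) * 46.92 ~ 15.352
Y = slope * X + intercept. To avoid rounding drift from the rounded slope/intercept, evaluate the equivalent form Y = mean_Y + SD_Y * (X - mean_X) / SD_X at full precision:
Y = 59.73 + 10.3 * (33 - 46.92) / 10.89
Y = 59.73 - 10.3 * 13.92 / 10.89
Y = 59.73 - 143.376 / 10.89
Y = 59.73 - 13.1658
Y = 46.5642

46.5642


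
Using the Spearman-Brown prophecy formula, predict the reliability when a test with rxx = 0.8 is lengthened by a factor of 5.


r_new = (n * rxx) / (1 + (n-1) * rxx)
r_new = (5 * 0.8) / (1 + 4 * 0.8)
r_new = 4.0 / 4.2
r_new = 0.9524

0.9524


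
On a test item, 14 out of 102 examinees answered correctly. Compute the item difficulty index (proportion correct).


Item difficulty p = number correct / total examinees
p = 14 / 102
p = 0.1373

0.1373


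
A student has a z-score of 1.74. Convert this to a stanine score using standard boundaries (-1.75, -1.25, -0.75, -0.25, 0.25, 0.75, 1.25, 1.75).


Stanine boundaries: [-1.75, -1.25, -0.75, -0.25, 0.25, 0.75, 1.25, 1.75]
z = 1.74
Check each boundary:
  z >= -1.75 -> could be stanine 2
  z >= -1.25 -> could be stanine 3
  z >= -0.75 -> could be stanine 4
  z >= -0.25 -> could be stanine 5
  z >= 0.25 -> could be stanine 6
  z >= 0.75 -> could be stanine 7
  z >= 1.25 -> could be stanine 8
  z < 1.75
Highest qualifying boundary gives stanine = 8

8


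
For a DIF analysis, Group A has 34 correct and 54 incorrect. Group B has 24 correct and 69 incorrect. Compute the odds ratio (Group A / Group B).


Odds_A = 34/54 = 0.6296
Odds_B = 24/69 = 0.3478
OR = Odds_A / Odds_B = 0.6296 / 0.3478
Exactly, OR = (34 * 69) / (54 * 24) = 2346 / 1296
OR = 1.8102

1.8102


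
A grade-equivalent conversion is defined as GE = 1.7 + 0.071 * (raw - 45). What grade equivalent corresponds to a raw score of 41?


raw - median = 41 - 45 = -4
slope * diff = 0.071 * -4 = -0.284
GE = 1.7 + -0.284
GE = 1.416

1.416


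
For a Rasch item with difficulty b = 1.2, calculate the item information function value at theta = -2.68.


P = 1/(1+exp(-(-2.68-1.2))) = 0.0202
I = P*(1-P) = 0.0202 * 0.9798
I = 0.0198

0.0198


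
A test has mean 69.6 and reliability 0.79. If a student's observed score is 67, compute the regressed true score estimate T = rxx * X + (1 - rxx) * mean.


T_est = rxx * X + (1 - rxx) * mean
T_est = 0.79 * 67 + 0.21 * 69.6
T_est = 52.93 + 14.616
T_est = 67.546

67.546


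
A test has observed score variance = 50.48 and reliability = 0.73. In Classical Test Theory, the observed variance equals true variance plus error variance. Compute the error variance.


var_true = rxx * var_obs = 0.73 * 50.48 = 36.8504
var_error = var_obs - var_true
var_error = 50.48 - 36.8504
var_error = 13.6296

13.6296


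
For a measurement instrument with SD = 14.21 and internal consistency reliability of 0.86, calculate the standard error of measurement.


SEM = SD * sqrt(1 - rxx)
SEM = 14.21 * sqrt(1 - 0.86)
SEM = 14.21 * sqrt(0.14) = 14.21 * 0.374166
SEM = 5.3169

5.3169


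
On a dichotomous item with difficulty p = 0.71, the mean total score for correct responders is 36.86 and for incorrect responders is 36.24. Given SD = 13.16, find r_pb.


q = 1 - p = 0.29
rpb = ((M1 - M0) / SD) * sqrt(p * q)
rpb = ((36.86 - 36.24) / 13.16) * sqrt(0.71 * 0.29)
rpb = 0.0214

0.0214


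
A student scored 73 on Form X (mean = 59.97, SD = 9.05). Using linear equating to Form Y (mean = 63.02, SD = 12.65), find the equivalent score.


slope = SD_Y / SD_X = 12.65 / 9.05 ~ 1.3978
intercept = mean_Y - slope * mean_X = 63.02 - (12.65 / 9.05) * 59.97 ~ -20.8055
Y = slope * X + intercept. To avoid rounding drift from the rounded slope/intercept, evaluate the equivalent form Y = mean_Y + SD_Y * (X - mean_X) / SD_X at full precision:
Y = 63.02 + 12.65 * (73 - 59.97) / 9.05
Y = 63.02 + 12.65 * 13.03 / 9.05
Y = 63.02 + 164.8295 / 9.05
Y = 63.02 + 18.2132
Y = 81.2332

81.2332


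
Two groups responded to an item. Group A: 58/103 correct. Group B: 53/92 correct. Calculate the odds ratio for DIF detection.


Odds_A = 58/45 = 1.2889
Odds_B = 53/39 = 1.359
OR = Odds_A / Odds_B = 1.2889 / 1.359
Exactly, OR = (58 * 39) / (45 * 53) = 2262 / 2385
OR = 0.9484

0.9484


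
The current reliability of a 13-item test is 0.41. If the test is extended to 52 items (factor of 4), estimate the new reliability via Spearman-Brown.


r_new = (n * rxx) / (1 + (n-1) * rxx)
r_new = (4 * 0.41) / (1 + 3 * 0.41)
r_new = 1.64 / 2.23
r_new = 0.7354

0.7354


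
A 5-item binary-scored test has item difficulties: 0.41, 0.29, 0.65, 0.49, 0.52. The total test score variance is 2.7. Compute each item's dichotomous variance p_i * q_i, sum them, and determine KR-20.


For each item, compute p_i * q_i:
  Item 1: 0.41 * 0.59 = 0.2419
  Item 2: 0.29 * 0.71 = 0.2059
  Item 3: 0.65 * 0.35 = 0.2275
  Item 4: 0.49 * 0.51 = 0.2499
  Item 5: 0.52 * 0.48 = 0.2496
Sum(p_i * q_i) = 0.2419 + 0.2059 + 0.2275 + 0.2499 + 0.2496 = 1.1748
KR-20 = (k/(k-1)) * (1 - Sum(p_i*q_i) / Var_total)
= (5/4) * (1 - 1.1748/2.7)
= 1.25 * 0.5649
KR-20 = 0.7061

0.7061


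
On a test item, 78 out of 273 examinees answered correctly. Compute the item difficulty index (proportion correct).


Item difficulty p = number correct / total examinees
p = 78 / 273
p = 0.2857

0.2857


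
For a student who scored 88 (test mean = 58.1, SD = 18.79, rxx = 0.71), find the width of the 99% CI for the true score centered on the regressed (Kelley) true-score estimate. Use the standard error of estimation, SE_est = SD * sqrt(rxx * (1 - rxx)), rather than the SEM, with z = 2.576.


True score estimate = 0.71*88 + 0.29*58.1 = 79.329
SE_est = SD * sqrt(rxx * (1 - rxx)) = 18.79 * sqrt(0.71 * 0.29) = 18.79 * sqrt(0.2059) = 8.526189
CI = T_est +/- z * SE_est, so width = 2 * z * SE_est = 2 * 2.576 * 8.526189
Width = 43.9269

43.9269


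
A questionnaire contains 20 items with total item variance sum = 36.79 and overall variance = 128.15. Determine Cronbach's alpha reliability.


alpha = (k/(k-1)) * (1 - sum(si^2)/s_total^2)
= (20/19) * (1 - 36.79/128.15)
alpha = 0.7504

0.7504


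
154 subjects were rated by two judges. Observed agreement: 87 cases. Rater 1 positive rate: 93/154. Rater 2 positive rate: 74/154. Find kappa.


P_o = 87/154 = 0.564935
P_e = (93*74 + 61*80) / 23716 = 0.495952
kappa = (P_o - P_e) / (1 - P_e)
kappa = (0.564935 - 0.495952) / (1 - 0.495952)
kappa = 0.1369

0.1369


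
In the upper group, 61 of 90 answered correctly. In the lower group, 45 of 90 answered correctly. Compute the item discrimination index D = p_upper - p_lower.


p_upper = 61/90 = 0.6778
p_lower = 45/90 = 0.5
D = 0.6778 - 0.5 = 0.1778

0.1778


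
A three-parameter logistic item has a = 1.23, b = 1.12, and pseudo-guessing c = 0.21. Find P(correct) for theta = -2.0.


logit = 1.23*(-2.0 - 1.12) = -3.8376
P* = 1/(1 + exp(--3.8376)) = 0.0211
P = 0.21 + (1 - 0.21) * 0.0211
P = 0.2267

0.2267


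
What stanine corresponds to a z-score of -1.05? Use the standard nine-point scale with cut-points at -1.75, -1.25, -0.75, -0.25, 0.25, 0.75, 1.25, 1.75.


Stanine boundaries: [-1.75, -1.25, -0.75, -0.25, 0.25, 0.75, 1.25, 1.75]
z = -1.05
Check each boundary:
  z >= -1.75 -> could be stanine 2
  z >= -1.25 -> could be stanine 3
  z < -0.75
  z < -0.25
  z < 0.25
  z < 0.75
  z < 1.25
  z < 1.75
Highest qualifying boundary gives stanine = 3

3


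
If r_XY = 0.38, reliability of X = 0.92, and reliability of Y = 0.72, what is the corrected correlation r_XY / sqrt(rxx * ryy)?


r_corrected = rxy / sqrt(rxx * ryy)
= 0.38 / sqrt(0.92 * 0.72)
= 0.38 / sqrt(0.6624)
= 0.38 / 0.81388
r_corrected = 0.4669

0.4669


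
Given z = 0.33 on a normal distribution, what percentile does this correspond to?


CDF(z) = 0.5 * (1 + erf(z/sqrt(2)))
erf(0.2333) = 0.2586
CDF = 0.6293
Percentile rank = 0.6293 * 100 = 62.93

62.93


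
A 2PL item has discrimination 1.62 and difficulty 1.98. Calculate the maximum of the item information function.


For 2PL, max info at theta = b = 1.98
I_max = a^2 / 4 = 1.62^2 / 4
= 2.6244 / 4
I_max = 0.6561

0.6561


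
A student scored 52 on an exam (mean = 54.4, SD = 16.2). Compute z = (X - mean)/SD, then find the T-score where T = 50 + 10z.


z = (X - mean) / SD = (52 - 54.4) / 16.2
z = -2.4 / 16.2
z = -0.1481
T-score = T = 50 + 10z
Carry z at full precision (z = -2.4 / 16.2) into the conversion:
T-score = 50 + 10 * (-2.4 / 16.2) = 50 + -24 / 16.2
T-score = 50 + -1.4815
T-score = 48.5185

48.5185


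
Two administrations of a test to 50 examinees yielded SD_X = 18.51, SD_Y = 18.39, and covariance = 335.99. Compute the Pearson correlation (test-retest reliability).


r = cov(X,Y) / (SD_X * SD_Y)
r = 335.99 / (18.51 * 18.39)
r = 335.99 / 340.3989
r = 0.987

0.987


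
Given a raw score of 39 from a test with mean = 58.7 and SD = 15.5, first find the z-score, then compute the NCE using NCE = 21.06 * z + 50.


z = (X - mean) / SD = (39 - 58.7) / 15.5
z = -19.7 / 15.5
z = -1.271
NCE = NCE = 21.06z + 50
Carry z at full precision (z = -19.7 / 15.5) into the conversion:
NCE = 21.06 * (-19.7 / 15.5) + 50 = -414.882 / 15.5 + 50
NCE = -26.7666 + 50
NCE = 23.2334

23.2334


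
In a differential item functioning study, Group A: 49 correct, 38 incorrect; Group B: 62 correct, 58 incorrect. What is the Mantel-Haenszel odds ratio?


Odds_A = 49/38 = 1.2895
Odds_B = 62/58 = 1.069
OR = Odds_A / Odds_B = 1.2895 / 1.069
Exactly, OR = (49 * 58) / (38 * 62) = 2842 / 2356
OR = 1.2063

1.2063


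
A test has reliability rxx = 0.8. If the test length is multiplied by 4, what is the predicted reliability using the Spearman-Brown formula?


r_new = (n * rxx) / (1 + (n-1) * rxx)
r_new = (4 * 0.8) / (1 + 3 * 0.8)
r_new = 3.2 / 3.4
r_new = 0.9412

0.9412


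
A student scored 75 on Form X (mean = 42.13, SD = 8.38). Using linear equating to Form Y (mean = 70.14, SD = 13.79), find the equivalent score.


slope = SD_Y / SD_X = 13.79 / 8.38 ~ 1.6456
intercept = mean_Y - slope * mean_X = 70.14 - (13.79 / 8.38) * 42.13 ~ 0.8115
Y = slope * X + intercept. To avoid rounding drift from the rounded slope/intercept, evaluate the equivalent form Y = mean_Y + SD_Y * (X - mean_X) / SD_X at full precision:
Y = 70.14 + 13.79 * (75 - 42.13) / 8.38
Y = 70.14 + 13.79 * 32.87 / 8.38
Y = 70.14 + 453.2773 / 8.38
Y = 70.14 + 54.0904
Y = 124.2304

124.2304


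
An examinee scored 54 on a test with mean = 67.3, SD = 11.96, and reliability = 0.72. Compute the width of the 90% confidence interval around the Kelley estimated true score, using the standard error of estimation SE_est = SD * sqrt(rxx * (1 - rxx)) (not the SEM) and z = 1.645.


True score estimate = 0.72*54 + 0.28*67.3 = 57.724
SE_est = SD * sqrt(rxx * (1 - rxx)) = 11.96 * sqrt(0.72 * 0.28) = 11.96 * sqrt(0.2016) = 5.370027
CI = T_est +/- z * SE_est, so width = 2 * z * SE_est = 2 * 1.645 * 5.370027
Width = 17.6674

17.6674


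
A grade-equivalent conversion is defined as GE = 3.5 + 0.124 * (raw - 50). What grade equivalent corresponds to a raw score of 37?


raw - median = 37 - 50 = -13
slope * diff = 0.124 * -13 = -1.612
GE = 3.5 + -1.612
GE = 1.888

1.888


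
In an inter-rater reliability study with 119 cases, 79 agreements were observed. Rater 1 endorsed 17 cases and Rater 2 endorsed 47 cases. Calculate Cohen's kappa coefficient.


P_o = 79/119 = 0.663866
P_e = (17*47 + 102*72) / 14161 = 0.57503
kappa = (P_o - P_e) / (1 - P_e)
kappa = (0.663866 - 0.57503) / (1 - 0.57503)
kappa = 0.209

0.209


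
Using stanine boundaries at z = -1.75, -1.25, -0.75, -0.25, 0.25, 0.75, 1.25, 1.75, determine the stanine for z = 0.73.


Stanine boundaries: [-1.75, -1.25, -0.75, -0.25, 0.25, 0.75, 1.25, 1.75]
z = 0.73
Check each boundary:
  z >= -1.75 -> could be stanine 2
  z >= -1.25 -> could be stanine 3
  z >= -0.75 -> could be stanine 4
  z >= -0.25 -> could be stanine 5
  z >= 0.25 -> could be stanine 6
  z < 0.75
  z < 1.25
  z < 1.75
Highest qualifying boundary gives stanine = 6

6


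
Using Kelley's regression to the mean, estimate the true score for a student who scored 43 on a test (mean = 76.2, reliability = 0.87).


T_est = rxx * X + (1 - rxx) * mean
T_est = 0.87 * 43 + 0.13 * 76.2
T_est = 37.41 + 9.906
T_est = 47.316

47.316


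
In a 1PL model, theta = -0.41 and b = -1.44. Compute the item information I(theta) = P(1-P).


P = 1/(1+exp(-(-0.41--1.44))) = 0.7369
I = P*(1-P) = 0.7369 * 0.2631
I = 0.1939

0.1939


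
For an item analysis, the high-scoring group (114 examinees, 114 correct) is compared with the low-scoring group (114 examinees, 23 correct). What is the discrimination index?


p_upper = 114/114 = 1.0
p_lower = 23/114 = 0.2018
D = 1.0 - 0.2018 = 0.7982

0.7982


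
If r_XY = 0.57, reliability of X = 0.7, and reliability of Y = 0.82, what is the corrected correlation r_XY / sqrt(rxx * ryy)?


r_corrected = rxy / sqrt(rxx * ryy)
= 0.57 / sqrt(0.7 * 0.82)
= 0.57 / sqrt(0.574)
= 0.57 / 0.757628
r_corrected = 0.7523

0.7523


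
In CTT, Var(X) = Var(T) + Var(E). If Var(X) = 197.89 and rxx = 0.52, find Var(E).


var_true = rxx * var_obs = 0.52 * 197.89 = 102.9028
var_error = var_obs - var_true
var_error = 197.89 - 102.9028
var_error = 94.9872

94.9872


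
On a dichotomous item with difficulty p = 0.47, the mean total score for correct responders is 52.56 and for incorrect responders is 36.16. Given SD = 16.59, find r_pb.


q = 1 - p = 0.53
rpb = ((M1 - M0) / SD) * sqrt(p * q)
rpb = ((52.56 - 36.16) / 16.59) * sqrt(0.47 * 0.53)
rpb = 0.4934

0.4934
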